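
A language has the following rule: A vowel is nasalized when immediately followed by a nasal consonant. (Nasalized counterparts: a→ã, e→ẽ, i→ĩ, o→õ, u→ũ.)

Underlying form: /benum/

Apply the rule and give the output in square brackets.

/e/ before nasal /n/ → [ẽ]
/u/ before nasal /m/ → [ũ]

[bẽnũm]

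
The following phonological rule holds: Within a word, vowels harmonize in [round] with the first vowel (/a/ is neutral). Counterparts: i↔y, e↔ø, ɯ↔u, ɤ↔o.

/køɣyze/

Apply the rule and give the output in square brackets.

[køɣyzø]

/e/ harmonizes with /ø/ ([+round]) → [ø]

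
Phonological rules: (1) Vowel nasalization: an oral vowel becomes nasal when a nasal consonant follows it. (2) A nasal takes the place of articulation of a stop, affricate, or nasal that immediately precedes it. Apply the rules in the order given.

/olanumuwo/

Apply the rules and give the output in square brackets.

Rule 1: /a/ before nasal /n/ → [ã]
Rule 1: /u/ before nasal /m/ → [ũ]
After rule 1: olãnũmuwo
Rule 2: no segment meets the rule's conditions; no change.

[olãnũmuwo]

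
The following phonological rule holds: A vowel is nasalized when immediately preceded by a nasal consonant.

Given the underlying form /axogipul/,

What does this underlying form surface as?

no segment meets the rule's conditions; no change.

[axogipul]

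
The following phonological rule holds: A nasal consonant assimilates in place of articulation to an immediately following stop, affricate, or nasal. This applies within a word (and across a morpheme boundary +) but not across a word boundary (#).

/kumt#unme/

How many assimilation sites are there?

2

/m/ before /t/ (alveolar) → [n]
/n/ before /m/ (labial) → [m]
2 segments change.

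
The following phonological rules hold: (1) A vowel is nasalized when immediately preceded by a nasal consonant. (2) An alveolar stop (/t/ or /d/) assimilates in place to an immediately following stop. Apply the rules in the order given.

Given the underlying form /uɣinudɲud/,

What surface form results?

Rule 1: /u/ after nasal /n/ → [ũ]
Rule 1: /u/ after nasal /ɲ/ → [ũ]
After rule 1: uɣinũdɲũd
Rule 2: no segment meets the rule's conditions; no change.

[uɣinũdɲũd]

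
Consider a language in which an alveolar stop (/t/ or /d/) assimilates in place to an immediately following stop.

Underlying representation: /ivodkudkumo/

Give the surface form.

[ivogkugkumo]

/d/ before /k/ (velar) → [g]
/d/ before /k/ (velar) → [g]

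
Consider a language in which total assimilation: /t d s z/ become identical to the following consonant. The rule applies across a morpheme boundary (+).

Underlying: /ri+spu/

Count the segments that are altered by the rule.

/s/ before /p/ → [p] (total assimilation)
1 segment changes.

1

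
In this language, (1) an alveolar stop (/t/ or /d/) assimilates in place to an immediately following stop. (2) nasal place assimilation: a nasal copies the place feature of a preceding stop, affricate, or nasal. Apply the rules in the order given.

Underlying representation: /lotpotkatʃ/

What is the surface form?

Rule 1: /t/ before /p/ (labial) → [p]
Rule 1: /t/ before /k/ (velar) → [k]
After rule 1: loppokkatʃ
Rule 2: no segment meets the rule's conditions; no change.

[loppokkatʃ]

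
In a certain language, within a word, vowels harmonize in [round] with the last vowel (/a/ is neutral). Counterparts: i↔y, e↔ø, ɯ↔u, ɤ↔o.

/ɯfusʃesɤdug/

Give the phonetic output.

/ɯ/ harmonizes with /u/ ([+round]) → [u]
/e/ harmonizes with /u/ ([+round]) → [ø]
/ɤ/ harmonizes with /u/ ([+round]) → [o]

[ufusʃøsodug]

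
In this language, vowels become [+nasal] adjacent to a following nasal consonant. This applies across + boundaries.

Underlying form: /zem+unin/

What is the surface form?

/e/ before nasal /m/ → [ẽ]
/u/ before nasal /n/ → [ũ]
/i/ before nasal /n/ → [ĩ]

[zẽm+ũnĩn]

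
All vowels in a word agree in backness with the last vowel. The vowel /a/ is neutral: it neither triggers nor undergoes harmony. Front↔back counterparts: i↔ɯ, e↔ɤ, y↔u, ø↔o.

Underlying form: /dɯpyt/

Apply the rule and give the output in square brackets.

/ɯ/ harmonizes with /y/ ([-back]) → [i]

[dipyt]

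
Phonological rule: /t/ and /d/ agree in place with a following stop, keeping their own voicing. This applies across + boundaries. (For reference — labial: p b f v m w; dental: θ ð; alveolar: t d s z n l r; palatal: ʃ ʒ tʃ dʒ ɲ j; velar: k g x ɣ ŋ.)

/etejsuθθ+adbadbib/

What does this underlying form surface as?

/d/ before /b/ (labial) → [b]
/d/ before /b/ (labial) → [b]

[etejsuθθ+abbabbib]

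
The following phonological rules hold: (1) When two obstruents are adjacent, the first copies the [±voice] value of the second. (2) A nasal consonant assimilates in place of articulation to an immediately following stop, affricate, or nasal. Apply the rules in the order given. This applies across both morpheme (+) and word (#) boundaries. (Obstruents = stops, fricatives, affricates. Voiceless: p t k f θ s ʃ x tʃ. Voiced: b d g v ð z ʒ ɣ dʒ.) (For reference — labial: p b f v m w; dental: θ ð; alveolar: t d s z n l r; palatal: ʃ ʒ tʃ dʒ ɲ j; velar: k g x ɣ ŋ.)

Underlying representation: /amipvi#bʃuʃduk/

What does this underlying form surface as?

Rule 1: /p/ before /v/ (voiced) → [b]
Rule 1: /b/ before /ʃ/ (voiceless) → [p]
Rule 1: /ʃ/ before /d/ (voiced) → [ʒ]
After rule 1: amibvi#pʃuʒduk
Rule 2: no segment meets the rule's conditions; no change.

[amibvi#pʃuʒduk]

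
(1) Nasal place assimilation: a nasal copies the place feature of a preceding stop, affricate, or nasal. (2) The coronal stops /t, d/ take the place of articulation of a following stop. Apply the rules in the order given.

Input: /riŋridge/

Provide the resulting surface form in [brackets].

[riŋrigge]

Rule 1: no segment meets the rule's conditions; no change.
After rule 1: riŋridge
Rule 2: /d/ before /g/ (velar) → [g]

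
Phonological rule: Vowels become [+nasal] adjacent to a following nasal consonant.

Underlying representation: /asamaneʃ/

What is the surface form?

/a/ before nasal /m/ → [ã]
/a/ before nasal /n/ → [ã]

[asãmãneʃ]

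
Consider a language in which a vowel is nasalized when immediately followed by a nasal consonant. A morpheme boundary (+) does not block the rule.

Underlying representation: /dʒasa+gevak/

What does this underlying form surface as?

[dʒasa+gevak]

no segment meets the rule's conditions; no change.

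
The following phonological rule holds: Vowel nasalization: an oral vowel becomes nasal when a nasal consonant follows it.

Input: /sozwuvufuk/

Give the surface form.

no segment meets the rule's conditions; no change.

[sozwuvufuk]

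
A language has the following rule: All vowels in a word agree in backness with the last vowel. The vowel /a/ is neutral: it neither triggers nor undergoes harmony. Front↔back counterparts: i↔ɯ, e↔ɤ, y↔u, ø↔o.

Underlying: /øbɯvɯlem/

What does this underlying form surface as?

[øbivilem]

/ɯ/ harmonizes with /e/ ([-back]) → [i]
/ɯ/ harmonizes with /e/ ([-back]) → [i]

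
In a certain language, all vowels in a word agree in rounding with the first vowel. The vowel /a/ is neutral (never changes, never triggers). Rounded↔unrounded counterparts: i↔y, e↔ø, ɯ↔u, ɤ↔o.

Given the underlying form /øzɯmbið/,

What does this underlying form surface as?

/ɯ/ harmonizes with /ø/ ([+round]) → [u]
/i/ harmonizes with /ø/ ([+round]) → [y]

[øzumbyð]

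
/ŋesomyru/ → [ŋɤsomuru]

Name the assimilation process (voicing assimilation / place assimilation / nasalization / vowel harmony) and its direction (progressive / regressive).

vowel harmony, regressive

/e/→[ɤ] /y/→[u].
Vowels agree with the last vowel, so the harmony is regressive.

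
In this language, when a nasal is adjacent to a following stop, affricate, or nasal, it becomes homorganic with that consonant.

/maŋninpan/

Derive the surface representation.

/ŋ/ before /n/ (alveolar) → [n]
/n/ before /p/ (labial) → [m]

[mannimpan]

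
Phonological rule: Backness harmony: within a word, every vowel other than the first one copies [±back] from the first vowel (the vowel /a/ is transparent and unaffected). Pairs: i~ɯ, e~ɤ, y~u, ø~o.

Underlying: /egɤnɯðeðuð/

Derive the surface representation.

[egeniðeðyð]

/ɤ/ harmonizes with /e/ ([-back]) → [e]
/ɯ/ harmonizes with /e/ ([-back]) → [i]
/u/ harmonizes with /e/ ([-back]) → [y]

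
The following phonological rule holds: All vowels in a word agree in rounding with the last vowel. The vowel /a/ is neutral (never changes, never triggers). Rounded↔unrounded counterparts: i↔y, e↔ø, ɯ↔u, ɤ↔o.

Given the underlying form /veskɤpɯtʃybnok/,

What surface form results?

/e/ harmonizes with /o/ ([+round]) → [ø]
/ɤ/ harmonizes with /o/ ([+round]) → [o]
/ɯ/ harmonizes with /o/ ([+round]) → [u]

[vøskoputʃybnok]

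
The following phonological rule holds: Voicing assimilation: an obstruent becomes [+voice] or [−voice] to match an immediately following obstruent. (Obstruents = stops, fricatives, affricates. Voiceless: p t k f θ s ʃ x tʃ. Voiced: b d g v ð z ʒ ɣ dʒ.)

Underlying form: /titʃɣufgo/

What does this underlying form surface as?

/tʃ/ before /ɣ/ (voiced) → [dʒ]
/f/ before /g/ (voiced) → [v]

[tidʒɣuvgo]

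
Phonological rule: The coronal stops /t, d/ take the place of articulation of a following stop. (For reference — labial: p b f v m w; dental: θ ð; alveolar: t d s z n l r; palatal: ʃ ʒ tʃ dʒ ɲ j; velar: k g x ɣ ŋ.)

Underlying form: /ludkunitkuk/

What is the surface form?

[lugkunikkuk]

/d/ before /k/ (velar) → [g]
/t/ before /k/ (velar) → [k]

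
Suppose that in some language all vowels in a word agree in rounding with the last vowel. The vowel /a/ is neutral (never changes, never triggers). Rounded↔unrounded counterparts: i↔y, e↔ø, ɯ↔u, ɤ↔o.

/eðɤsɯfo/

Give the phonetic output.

/e/ harmonizes with /o/ ([+round]) → [ø]
/ɤ/ harmonizes with /o/ ([+round]) → [o]
/ɯ/ harmonizes with /o/ ([+round]) → [u]

[øðosufo]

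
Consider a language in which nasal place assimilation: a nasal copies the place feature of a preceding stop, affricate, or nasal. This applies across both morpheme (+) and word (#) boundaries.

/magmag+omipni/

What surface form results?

/m/ after /g/ (velar) → [ŋ]
/n/ after /p/ (labial) → [m]

[magŋag+omipmi]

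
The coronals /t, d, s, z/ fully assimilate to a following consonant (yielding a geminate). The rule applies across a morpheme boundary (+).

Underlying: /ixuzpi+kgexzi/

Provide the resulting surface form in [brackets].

/z/ before /p/ → [p] (total assimilation)

[ixuppi+kgexzi]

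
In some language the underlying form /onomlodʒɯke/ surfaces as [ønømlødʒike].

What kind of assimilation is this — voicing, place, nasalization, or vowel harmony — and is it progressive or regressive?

vowel harmony, regressive

/o/→[ø] /o/→[ø] /o/→[ø] /ɯ/→[i].
Vowels agree with the last vowel, so the harmony is regressive.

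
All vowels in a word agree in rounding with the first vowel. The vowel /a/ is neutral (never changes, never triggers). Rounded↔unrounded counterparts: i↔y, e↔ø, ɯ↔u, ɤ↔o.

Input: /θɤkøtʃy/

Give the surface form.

[θɤketʃi]

/ø/ harmonizes with /ɤ/ ([-round]) → [e]
/y/ harmonizes with /ɤ/ ([-round]) → [i]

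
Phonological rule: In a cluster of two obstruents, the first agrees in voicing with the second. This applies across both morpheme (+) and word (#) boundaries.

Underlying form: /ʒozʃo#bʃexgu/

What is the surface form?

[ʒosʃo#pʃeɣgu]

/z/ before /ʃ/ (voiceless) → [s]
/b/ before /ʃ/ (voiceless) → [p]
/x/ before /g/ (voiced) → [ɣ]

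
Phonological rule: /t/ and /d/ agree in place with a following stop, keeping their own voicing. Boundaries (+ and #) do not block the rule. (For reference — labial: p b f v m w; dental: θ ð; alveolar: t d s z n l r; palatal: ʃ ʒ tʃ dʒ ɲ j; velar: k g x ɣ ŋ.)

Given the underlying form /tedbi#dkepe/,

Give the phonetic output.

/d/ before /b/ (labial) → [b]
/d/ before /k/ (velar) → [g]

[tebbi#gkepe]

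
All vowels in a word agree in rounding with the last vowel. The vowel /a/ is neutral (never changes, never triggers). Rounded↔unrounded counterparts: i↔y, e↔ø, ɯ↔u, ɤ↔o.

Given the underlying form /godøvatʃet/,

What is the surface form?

/o/ harmonizes with /e/ ([-round]) → [ɤ]
/ø/ harmonizes with /e/ ([-round]) → [e]

[gɤdevatʃet]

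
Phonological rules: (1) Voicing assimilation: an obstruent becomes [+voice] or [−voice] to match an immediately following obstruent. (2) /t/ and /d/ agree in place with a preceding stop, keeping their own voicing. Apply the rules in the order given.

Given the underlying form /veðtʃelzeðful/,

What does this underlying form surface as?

[veθtʃelzeθful]

Rule 1: /ð/ before /tʃ/ (voiceless) → [θ]
Rule 1: /ð/ before /f/ (voiceless) → [θ]
After rule 1: veθtʃelzeθful
Rule 2: no segment meets the rule's conditions; no change.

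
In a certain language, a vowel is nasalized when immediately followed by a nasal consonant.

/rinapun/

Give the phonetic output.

/i/ before nasal /n/ → [ĩ]
/u/ before nasal /n/ → [ũ]

[rĩnapũn]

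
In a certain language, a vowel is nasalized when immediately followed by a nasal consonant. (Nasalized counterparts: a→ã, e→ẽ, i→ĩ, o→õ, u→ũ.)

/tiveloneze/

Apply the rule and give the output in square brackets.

[tivelõneze]

/o/ before nasal /n/ → [õ]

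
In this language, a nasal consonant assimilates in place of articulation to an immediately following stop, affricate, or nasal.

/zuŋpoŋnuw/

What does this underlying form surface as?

[zumponnuw]

/ŋ/ before /p/ (labial) → [m]
/ŋ/ before /n/ (alveolar) → [n]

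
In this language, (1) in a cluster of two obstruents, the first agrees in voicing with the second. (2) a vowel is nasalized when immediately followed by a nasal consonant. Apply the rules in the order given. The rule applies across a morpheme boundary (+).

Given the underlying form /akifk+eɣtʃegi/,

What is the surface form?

Rule 1: /ɣ/ before /tʃ/ (voiceless) → [x]
After rule 1: akifk+extʃegi
Rule 2: no segment meets the rule's conditions; no change.

[akifk+extʃegi]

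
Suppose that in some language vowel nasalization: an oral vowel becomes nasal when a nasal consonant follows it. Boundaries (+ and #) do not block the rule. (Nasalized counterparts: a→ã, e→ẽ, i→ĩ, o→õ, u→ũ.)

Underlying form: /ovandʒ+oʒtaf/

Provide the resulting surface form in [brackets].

[ovãndʒ+oʒtaf]

/a/ before nasal /n/ → [ã]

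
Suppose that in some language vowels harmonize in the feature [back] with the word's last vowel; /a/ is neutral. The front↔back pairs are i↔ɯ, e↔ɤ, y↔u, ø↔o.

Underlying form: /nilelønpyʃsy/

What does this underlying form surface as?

[nilelønpyʃsy]

no segment meets the rule's conditions; no change.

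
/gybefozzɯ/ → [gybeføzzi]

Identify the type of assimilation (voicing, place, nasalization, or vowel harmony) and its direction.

/o/→[ø] /ɯ/→[i].
Vowels agree with the first vowel, so the harmony is progressive.

vowel harmony, progressive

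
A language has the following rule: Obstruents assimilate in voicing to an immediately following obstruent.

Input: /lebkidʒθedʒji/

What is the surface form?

[lepkitʃθedʒji]

/b/ before /k/ (voiceless) → [p]
/dʒ/ before /θ/ (voiceless) → [tʃ]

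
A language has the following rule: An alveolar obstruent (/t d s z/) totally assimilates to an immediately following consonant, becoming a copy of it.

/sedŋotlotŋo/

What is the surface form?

/d/ before /ŋ/ → [ŋ] (total assimilation)
/t/ before /l/ → [l] (total assimilation)
/t/ before /ŋ/ → [ŋ] (total assimilation)

[seŋŋolloŋŋo]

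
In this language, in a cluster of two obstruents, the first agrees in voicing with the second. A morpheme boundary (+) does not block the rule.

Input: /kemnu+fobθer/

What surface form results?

[kemnu+fopθer]

/b/ before /θ/ (voiceless) → [p]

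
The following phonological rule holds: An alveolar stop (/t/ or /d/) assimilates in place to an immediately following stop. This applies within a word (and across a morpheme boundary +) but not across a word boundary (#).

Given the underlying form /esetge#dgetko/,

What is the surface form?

[esekge#ggekko]

/t/ before /g/ (velar) → [k]
/d/ before /g/ (velar) → [g]
/t/ before /k/ (velar) → [k]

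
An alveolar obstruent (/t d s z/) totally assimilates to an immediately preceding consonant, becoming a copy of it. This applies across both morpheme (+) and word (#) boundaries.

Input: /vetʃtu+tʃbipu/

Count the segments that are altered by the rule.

1

/t/ after /tʃ/ → [tʃ] (total assimilation)
1 segment changes.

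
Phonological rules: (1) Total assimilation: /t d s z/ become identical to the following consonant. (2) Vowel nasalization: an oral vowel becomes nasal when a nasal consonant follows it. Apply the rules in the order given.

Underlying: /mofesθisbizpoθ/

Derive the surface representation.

[mofeθθibbippoθ]

Rule 1: /s/ before /θ/ → [θ] (total assimilation)
Rule 1: /s/ before /b/ → [b] (total assimilation)
Rule 1: /z/ before /p/ → [p] (total assimilation)
After rule 1: mofeθθibbippoθ
Rule 2: no segment meets the rule's conditions; no change.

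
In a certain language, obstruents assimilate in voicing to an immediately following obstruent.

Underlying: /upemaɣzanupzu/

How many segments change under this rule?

/p/ before /z/ (voiced) → [b]
1 segment changes.

1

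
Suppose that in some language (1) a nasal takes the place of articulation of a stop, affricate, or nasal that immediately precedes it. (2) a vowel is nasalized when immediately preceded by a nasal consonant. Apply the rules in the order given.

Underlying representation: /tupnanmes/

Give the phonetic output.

[tupmãnnẽs]

Rule 1: /n/ after /p/ (labial) → [m]
Rule 1: /m/ after /n/ (alveolar) → [n]
After rule 1: tupmannes
Rule 2: /a/ after nasal /m/ → [ã]
Rule 2: /e/ after nasal /n/ → [ẽ]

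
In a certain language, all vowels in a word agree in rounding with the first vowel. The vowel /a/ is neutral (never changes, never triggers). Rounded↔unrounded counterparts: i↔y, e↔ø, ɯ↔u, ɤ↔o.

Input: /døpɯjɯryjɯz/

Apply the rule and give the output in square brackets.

/ɯ/ harmonizes with /ø/ ([+round]) → [u]
/ɯ/ harmonizes with /ø/ ([+round]) → [u]
/ɯ/ harmonizes with /ø/ ([+round]) → [u]

[døpujuryjuz]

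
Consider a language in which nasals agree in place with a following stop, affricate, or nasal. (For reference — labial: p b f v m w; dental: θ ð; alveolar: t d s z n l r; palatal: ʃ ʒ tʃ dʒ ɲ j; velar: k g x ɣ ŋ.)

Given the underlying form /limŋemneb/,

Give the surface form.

[liŋŋenneb]

/m/ before /ŋ/ (velar) → [ŋ]
/m/ before /n/ (alveolar) → [n]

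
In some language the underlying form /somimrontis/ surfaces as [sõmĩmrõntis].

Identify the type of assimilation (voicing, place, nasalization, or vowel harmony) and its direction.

/o/→[õ] /i/→[ĩ] /o/→[õ].
Each target copies a feature from the following segment, so the direction is regressive.

nasalization, regressive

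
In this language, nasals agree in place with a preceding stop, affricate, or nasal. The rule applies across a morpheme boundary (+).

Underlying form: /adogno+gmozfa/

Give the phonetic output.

/n/ after /g/ (velar) → [ŋ]
/m/ after /g/ (velar) → [ŋ]

[adogŋo+gŋozfa]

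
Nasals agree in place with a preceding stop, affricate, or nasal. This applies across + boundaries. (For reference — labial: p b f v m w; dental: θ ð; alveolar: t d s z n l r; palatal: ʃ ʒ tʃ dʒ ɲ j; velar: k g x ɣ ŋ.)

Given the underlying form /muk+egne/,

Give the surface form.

[muk+egŋe]

/n/ after /g/ (velar) → [ŋ]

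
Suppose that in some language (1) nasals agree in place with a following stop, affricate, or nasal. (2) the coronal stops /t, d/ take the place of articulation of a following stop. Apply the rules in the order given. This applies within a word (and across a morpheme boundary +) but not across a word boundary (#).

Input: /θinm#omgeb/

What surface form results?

Rule 1: /n/ before /m/ (labial) → [m]
Rule 1: /m/ before /g/ (velar) → [ŋ]
After rule 1: θimm#oŋgeb
Rule 2: no segment meets the rule's conditions; no change.

[θimm#oŋgeb]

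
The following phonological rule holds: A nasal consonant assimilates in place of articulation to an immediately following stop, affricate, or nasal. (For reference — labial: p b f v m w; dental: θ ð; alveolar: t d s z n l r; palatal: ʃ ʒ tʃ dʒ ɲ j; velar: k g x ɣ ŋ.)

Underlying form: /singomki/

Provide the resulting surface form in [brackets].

[siŋgoŋki]

/n/ before /g/ (velar) → [ŋ]
/m/ before /k/ (velar) → [ŋ]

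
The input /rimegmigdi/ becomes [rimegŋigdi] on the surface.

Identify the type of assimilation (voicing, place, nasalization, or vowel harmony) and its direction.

place assimilation, progressive

/m/→[ŋ].
Each target copies a feature from the preceding segment, so the direction is progressive.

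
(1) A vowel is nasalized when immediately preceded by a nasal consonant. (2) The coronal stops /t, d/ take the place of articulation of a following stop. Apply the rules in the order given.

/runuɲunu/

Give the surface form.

[runũɲũnũ]

Rule 1: /u/ after nasal /n/ → [ũ]
Rule 1: /u/ after nasal /ɲ/ → [ũ]
Rule 1: /u/ after nasal /n/ → [ũ]
After rule 1: runũɲũnũ
Rule 2: no segment meets the rule's conditions; no change.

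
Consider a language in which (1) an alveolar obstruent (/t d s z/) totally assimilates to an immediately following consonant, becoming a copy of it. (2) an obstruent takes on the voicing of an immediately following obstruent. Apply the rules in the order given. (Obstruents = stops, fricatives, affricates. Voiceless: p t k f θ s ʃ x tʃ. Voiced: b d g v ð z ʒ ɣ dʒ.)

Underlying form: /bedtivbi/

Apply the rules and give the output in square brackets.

[bettivbi]

Rule 1: /d/ before /t/ → [t] (total assimilation)
After rule 1: bettivbi
Rule 2: no segment meets the rule's conditions; no change.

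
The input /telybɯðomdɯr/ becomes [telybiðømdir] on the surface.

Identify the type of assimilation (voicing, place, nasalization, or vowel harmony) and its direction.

/ɯ/→[i] /o/→[ø] /ɯ/→[i].
Vowels agree with the first vowel, so the harmony is progressive.

vowel harmony, progressive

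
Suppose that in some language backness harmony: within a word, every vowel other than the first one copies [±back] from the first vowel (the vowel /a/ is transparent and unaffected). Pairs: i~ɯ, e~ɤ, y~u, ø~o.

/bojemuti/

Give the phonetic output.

[bojɤmutɯ]

/e/ harmonizes with /o/ ([+back]) → [ɤ]
/i/ harmonizes with /o/ ([+back]) → [ɯ]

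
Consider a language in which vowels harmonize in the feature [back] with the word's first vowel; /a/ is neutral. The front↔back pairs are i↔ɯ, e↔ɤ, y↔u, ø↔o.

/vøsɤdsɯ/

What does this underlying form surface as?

[vøsedsi]

/ɤ/ harmonizes with /ø/ ([-back]) → [e]
/ɯ/ harmonizes with /ø/ ([-back]) → [i]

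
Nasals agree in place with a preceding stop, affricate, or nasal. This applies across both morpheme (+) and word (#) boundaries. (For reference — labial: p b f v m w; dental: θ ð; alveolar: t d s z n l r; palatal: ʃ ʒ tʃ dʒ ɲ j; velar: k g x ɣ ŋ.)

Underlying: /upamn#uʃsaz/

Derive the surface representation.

/n/ after /m/ (labial) → [m]

[upamm#uʃsaz]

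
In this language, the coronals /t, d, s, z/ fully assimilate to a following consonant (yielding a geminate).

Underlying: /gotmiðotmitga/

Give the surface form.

/t/ before /m/ → [m] (total assimilation)
/t/ before /m/ → [m] (total assimilation)
/t/ before /g/ → [g] (total assimilation)

[gommiðommigga]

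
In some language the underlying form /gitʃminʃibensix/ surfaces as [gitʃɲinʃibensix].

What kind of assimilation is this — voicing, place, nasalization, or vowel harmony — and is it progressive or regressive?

/m/→[ɲ].
Each target copies a feature from the preceding segment, so the direction is progressive.

place assimilation, progressive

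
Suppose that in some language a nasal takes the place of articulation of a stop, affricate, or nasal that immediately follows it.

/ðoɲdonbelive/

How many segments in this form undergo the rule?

/ɲ/ before /d/ (alveolar) → [n]
/n/ before /b/ (labial) → [m]
2 segments change.

2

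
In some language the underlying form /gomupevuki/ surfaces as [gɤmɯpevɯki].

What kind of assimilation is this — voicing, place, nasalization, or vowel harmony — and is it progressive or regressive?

/o/→[ɤ] /u/→[ɯ] /u/→[ɯ].
Vowels agree with the last vowel, so the harmony is regressive.

vowel harmony, regressive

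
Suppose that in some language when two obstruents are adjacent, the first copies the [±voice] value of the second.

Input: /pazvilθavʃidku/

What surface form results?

[pazvilθafʃitku]

/v/ before /ʃ/ (voiceless) → [f]
/d/ before /k/ (voiceless) → [t]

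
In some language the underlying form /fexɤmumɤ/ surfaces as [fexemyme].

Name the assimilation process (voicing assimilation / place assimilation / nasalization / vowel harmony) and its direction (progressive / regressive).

/ɤ/→[e] /u/→[y] /ɤ/→[e].
Vowels agree with the first vowel, so the harmony is progressive.

vowel harmony, progressive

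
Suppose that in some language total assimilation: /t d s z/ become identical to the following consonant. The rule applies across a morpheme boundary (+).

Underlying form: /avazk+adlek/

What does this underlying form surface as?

[avakk+allek]

/z/ before /k/ → [k] (total assimilation)
/d/ before /l/ → [l] (total assimilation)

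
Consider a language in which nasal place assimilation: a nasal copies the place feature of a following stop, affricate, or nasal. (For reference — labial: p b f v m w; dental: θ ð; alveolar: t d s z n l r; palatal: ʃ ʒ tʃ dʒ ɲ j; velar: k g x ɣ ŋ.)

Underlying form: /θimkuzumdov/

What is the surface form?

/m/ before /k/ (velar) → [ŋ]
/m/ before /d/ (alveolar) → [n]

[θiŋkuzundov]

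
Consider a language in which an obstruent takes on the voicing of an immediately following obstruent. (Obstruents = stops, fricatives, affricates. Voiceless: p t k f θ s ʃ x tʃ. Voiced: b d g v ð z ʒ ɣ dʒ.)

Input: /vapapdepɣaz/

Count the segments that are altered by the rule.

2

/p/ before /d/ (voiced) → [b]
/p/ before /ɣ/ (voiced) → [b]
2 segments change.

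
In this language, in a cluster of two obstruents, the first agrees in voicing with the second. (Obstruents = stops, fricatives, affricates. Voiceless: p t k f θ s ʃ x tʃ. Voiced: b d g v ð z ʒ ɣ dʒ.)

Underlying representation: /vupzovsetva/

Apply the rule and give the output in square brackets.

/p/ before /z/ (voiced) → [b]
/v/ before /s/ (voiceless) → [f]
/t/ before /v/ (voiced) → [d]

[vubzofsedva]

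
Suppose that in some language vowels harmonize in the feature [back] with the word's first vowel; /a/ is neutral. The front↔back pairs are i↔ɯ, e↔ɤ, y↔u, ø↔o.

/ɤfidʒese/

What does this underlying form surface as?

[ɤfɯdʒɤsɤ]

/i/ harmonizes with /ɤ/ ([+back]) → [ɯ]
/e/ harmonizes with /ɤ/ ([+back]) → [ɤ]
/e/ harmonizes with /ɤ/ ([+back]) → [ɤ]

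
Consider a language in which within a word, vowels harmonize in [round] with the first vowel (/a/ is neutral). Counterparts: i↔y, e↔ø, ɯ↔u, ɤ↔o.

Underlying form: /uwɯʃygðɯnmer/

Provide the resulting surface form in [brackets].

/ɯ/ harmonizes with /u/ ([+round]) → [u]
/ɯ/ harmonizes with /u/ ([+round]) → [u]
/e/ harmonizes with /u/ ([+round]) → [ø]

[uwuʃygðunmør]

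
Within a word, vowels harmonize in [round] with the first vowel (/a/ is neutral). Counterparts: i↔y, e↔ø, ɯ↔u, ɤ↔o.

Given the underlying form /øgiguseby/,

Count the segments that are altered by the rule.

2

/i/ harmonizes with /ø/ ([+round]) → [y]
/e/ harmonizes with /ø/ ([+round]) → [ø]
2 segments change.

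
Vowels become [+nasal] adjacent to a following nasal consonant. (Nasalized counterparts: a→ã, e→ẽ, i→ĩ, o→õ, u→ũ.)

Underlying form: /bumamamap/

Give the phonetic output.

[bũmãmãmap]

/u/ before nasal /m/ → [ũ]
/a/ before nasal /m/ → [ã]
/a/ before nasal /m/ → [ã]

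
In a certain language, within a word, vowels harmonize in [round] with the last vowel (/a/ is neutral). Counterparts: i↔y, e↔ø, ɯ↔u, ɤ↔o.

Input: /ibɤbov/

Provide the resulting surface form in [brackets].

/i/ harmonizes with /o/ ([+round]) → [y]
/ɤ/ harmonizes with /o/ ([+round]) → [o]

[ybobov]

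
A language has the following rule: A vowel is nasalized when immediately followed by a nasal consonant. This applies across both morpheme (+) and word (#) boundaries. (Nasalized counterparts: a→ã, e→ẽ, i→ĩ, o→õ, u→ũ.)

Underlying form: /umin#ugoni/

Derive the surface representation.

[ũmĩn#ugõni]

/u/ before nasal /m/ → [ũ]
/i/ before nasal /n/ → [ĩ]
/o/ before nasal /n/ → [õ]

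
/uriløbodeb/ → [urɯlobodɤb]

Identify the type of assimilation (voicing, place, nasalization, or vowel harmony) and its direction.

/i/→[ɯ] /ø/→[o] /e/→[ɤ].
Vowels agree with the first vowel, so the harmony is progressive.

vowel harmony, progressive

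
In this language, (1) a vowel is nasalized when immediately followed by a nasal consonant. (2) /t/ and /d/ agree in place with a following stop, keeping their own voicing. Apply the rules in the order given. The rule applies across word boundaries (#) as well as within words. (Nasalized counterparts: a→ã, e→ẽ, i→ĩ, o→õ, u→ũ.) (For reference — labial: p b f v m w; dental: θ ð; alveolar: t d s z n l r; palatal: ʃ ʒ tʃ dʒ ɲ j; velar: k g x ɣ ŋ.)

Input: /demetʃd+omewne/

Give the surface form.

[dẽmetʃd+õmewne]

Rule 1: /e/ before nasal /m/ → [ẽ]
Rule 1: /o/ before nasal /m/ → [õ]
After rule 1: dẽmetʃd+õmewne
Rule 2: no segment meets the rule's conditions; no change.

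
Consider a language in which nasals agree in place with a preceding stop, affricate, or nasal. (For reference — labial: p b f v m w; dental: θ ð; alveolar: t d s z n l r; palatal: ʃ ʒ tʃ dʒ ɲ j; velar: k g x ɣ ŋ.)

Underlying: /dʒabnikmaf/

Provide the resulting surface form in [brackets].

/n/ after /b/ (labial) → [m]
/m/ after /k/ (velar) → [ŋ]

[dʒabmikŋaf]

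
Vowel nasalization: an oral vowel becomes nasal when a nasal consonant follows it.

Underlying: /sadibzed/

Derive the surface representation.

no segment meets the rule's conditions; no change.

[sadibzed]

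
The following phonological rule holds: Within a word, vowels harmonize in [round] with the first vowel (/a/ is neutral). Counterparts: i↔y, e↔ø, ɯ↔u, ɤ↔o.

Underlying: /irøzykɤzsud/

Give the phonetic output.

[irezikɤzsɯd]

/ø/ harmonizes with /i/ ([-round]) → [e]
/y/ harmonizes with /i/ ([-round]) → [i]
/u/ harmonizes with /i/ ([-round]) → [ɯ]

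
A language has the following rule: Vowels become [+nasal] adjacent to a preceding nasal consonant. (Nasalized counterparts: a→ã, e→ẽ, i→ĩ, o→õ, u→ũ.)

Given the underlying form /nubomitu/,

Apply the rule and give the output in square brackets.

/u/ after nasal /n/ → [ũ]
/i/ after nasal /m/ → [ĩ]

[nũbomĩtu]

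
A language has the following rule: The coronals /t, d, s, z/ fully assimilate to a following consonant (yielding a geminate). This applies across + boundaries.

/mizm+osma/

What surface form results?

[mimm+omma]

/z/ before /m/ → [m] (total assimilation)
/s/ before /m/ → [m] (total assimilation)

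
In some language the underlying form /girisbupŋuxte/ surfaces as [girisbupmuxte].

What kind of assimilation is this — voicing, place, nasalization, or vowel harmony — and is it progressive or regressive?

place assimilation, progressive

/ŋ/→[m].
Each target copies a feature from the preceding segment, so the direction is progressive.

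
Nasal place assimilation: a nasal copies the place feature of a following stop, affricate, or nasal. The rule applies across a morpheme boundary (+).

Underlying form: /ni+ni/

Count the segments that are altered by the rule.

No segment meets the rule's conditions.

0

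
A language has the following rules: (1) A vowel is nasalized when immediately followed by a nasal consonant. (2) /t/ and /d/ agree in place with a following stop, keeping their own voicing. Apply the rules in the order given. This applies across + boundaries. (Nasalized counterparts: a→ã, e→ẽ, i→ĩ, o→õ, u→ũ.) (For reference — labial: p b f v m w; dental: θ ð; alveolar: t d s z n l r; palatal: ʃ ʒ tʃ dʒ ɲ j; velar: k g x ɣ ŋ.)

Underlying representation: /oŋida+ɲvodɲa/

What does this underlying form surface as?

Rule 1: /o/ before nasal /ŋ/ → [õ]
Rule 1: /a/ before nasal /ɲ/ → [ã]
After rule 1: õŋidã+ɲvodɲa
Rule 2: no segment meets the rule's conditions; no change.

[õŋidã+ɲvodɲa]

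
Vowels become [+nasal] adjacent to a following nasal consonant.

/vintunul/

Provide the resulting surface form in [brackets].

/i/ before nasal /n/ → [ĩ]
/u/ before nasal /n/ → [ũ]

[vĩntũnul]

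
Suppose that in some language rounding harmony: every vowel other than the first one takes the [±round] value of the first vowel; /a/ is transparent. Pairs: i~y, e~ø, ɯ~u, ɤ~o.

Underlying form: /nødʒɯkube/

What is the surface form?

[nødʒukubø]

/ɯ/ harmonizes with /ø/ ([+round]) → [u]
/e/ harmonizes with /ø/ ([+round]) → [ø]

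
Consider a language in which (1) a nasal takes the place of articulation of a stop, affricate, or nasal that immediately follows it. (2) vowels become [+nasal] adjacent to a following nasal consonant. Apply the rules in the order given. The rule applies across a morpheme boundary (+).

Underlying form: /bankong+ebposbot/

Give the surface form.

[bãŋkõŋg+ebposbot]

Rule 1: /n/ before /k/ (velar) → [ŋ]
Rule 1: /n/ before /g/ (velar) → [ŋ]
After rule 1: baŋkoŋg+ebposbot
Rule 2: /a/ before nasal /ŋ/ → [ã]
Rule 2: /o/ before nasal /ŋ/ → [õ]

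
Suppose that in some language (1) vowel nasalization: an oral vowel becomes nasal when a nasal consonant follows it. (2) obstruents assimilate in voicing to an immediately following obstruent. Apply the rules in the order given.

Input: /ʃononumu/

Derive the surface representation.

[ʃõnõnũmu]

Rule 1: /o/ before nasal /n/ → [õ]
Rule 1: /o/ before nasal /n/ → [õ]
Rule 1: /u/ before nasal /m/ → [ũ]
After rule 1: ʃõnõnũmu
Rule 2: no segment meets the rule's conditions; no change.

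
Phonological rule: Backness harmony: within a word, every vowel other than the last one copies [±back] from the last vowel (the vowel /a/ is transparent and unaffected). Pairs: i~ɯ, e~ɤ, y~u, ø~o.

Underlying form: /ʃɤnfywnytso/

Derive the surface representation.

[ʃɤnfuwnutso]

/y/ harmonizes with /o/ ([+back]) → [u]
/y/ harmonizes with /o/ ([+back]) → [u]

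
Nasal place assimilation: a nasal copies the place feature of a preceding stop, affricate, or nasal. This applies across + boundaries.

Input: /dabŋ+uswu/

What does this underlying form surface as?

/ŋ/ after /b/ (labial) → [m]

[dabm+uswu]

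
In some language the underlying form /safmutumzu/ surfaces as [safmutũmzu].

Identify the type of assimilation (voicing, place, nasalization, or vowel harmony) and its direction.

/u/→[ũ].
Each target copies a feature from the following segment, so the direction is regressive.

nasalization, regressive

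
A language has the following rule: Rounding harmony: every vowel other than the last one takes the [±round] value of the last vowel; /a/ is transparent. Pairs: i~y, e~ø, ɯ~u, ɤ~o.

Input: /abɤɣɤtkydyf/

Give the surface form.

[aboɣotkydyf]

/ɤ/ harmonizes with /y/ ([+round]) → [o]
/ɤ/ harmonizes with /y/ ([+round]) → [o]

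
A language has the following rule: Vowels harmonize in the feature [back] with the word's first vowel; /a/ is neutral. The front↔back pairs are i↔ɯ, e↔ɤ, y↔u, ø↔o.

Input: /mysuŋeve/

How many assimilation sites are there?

1

/u/ harmonizes with /y/ ([-back]) → [y]
1 segment changes.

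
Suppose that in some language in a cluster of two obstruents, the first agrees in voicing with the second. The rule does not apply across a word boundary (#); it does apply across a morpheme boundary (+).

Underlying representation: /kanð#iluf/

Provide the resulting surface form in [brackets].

[kanð#iluf]

no segment meets the rule's conditions; no change.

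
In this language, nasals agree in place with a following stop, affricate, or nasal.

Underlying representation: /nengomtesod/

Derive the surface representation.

[neŋgontesod]

/n/ before /g/ (velar) → [ŋ]
/m/ before /t/ (alveolar) → [n]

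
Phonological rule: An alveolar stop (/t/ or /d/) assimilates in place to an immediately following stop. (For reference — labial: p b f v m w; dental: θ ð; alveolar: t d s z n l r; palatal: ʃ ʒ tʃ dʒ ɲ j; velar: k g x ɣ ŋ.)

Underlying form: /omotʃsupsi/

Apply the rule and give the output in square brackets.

[omotʃsupsi]

no segment meets the rule's conditions; no change.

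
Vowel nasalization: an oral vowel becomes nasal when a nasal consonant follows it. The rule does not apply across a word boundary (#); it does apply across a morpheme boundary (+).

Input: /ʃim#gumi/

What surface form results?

/i/ before nasal /m/ → [ĩ]
/u/ before nasal /m/ → [ũ]

[ʃĩm#gũmi]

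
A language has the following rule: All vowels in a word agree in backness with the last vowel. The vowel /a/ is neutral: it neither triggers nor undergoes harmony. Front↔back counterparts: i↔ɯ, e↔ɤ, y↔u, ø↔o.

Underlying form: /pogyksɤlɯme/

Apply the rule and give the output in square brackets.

/o/ harmonizes with /e/ ([-back]) → [ø]
/ɤ/ harmonizes with /e/ ([-back]) → [e]
/ɯ/ harmonizes with /e/ ([-back]) → [i]

[pøgykselime]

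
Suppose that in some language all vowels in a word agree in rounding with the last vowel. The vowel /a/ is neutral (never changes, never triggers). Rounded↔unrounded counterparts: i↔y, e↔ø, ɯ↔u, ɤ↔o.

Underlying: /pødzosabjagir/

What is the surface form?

/ø/ harmonizes with /i/ ([-round]) → [e]
/o/ harmonizes with /i/ ([-round]) → [ɤ]

[pedzɤsabjagir]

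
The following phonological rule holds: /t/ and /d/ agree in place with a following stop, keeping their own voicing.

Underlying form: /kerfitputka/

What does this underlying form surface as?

/t/ before /p/ (labial) → [p]
/t/ before /k/ (velar) → [k]

[kerfippukka]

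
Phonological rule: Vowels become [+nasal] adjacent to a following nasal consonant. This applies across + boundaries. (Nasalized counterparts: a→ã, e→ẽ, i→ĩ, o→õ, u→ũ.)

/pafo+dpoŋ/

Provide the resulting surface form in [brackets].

/o/ before nasal /ŋ/ → [õ]

[pafo+dpõŋ]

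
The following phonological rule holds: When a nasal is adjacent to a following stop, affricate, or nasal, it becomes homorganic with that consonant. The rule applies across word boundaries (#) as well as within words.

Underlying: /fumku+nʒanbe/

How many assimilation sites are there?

2

/m/ before /k/ (velar) → [ŋ]
/n/ before /b/ (labial) → [m]
2 segments change.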